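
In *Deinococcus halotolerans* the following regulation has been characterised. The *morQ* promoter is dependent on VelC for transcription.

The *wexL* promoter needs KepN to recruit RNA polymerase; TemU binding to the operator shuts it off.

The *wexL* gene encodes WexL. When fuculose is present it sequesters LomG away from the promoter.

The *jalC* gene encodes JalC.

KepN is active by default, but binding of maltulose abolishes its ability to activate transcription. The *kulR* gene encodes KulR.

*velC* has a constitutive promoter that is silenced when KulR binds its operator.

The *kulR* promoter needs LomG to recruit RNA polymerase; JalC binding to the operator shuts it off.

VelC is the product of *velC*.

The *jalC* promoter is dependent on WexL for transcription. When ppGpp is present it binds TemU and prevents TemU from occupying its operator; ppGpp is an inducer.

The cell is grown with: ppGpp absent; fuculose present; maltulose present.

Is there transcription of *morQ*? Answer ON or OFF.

ppGpp is absent, so TemU is active.
Maltulose is present, so KepN is inactive.
With repressor TemU bound, *wexL* is not transcribed.
So WexL is not produced.
Required activator WexL is absent, so *jalC* is not transcribed.
So JalC is not produced.
Fuculose is present, so LomG is inactive.
Required activator LomG is absent, so *kulR* is not transcribed.
So KulR is not produced.
With no repressor bound, *velC* is transcribed.
So VelC is produced and active.
No repressor is bound and VelC is active, so *morQ* is transcribed.

ON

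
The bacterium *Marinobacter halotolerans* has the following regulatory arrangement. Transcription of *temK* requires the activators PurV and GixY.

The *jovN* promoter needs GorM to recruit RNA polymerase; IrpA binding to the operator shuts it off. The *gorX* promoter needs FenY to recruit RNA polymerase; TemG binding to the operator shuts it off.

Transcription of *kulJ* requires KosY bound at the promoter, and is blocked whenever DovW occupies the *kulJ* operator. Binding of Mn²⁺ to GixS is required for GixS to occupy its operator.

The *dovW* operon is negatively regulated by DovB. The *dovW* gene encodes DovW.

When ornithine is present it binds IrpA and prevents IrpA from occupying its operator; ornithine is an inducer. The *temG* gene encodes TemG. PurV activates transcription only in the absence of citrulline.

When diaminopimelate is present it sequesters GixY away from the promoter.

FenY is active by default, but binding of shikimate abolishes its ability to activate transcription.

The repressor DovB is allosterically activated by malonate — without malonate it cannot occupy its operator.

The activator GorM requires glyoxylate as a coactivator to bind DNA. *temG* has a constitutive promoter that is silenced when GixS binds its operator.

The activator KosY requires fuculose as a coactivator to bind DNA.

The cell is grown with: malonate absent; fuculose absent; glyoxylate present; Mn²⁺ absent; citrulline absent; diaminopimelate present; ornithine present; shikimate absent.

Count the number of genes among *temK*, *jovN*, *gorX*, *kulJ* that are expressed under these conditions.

1

Citrulline is absent, so PurV is active.
Diaminopimelate is present, so GixY is inactive.
Required activator GixY is absent, so *temK* is not transcribed.
→ *temK* is OFF.
Glyoxylate is present, so GorM is active.
Ornithine is present, so IrpA is inactive.
No repressor is bound and GorM is active, so *jovN* is transcribed.
→ *jovN* is ON.
Mn²⁺ is absent, so GixS is inactive.
With no repressor bound, *temG* is transcribed.
So TemG is produced and active.
Shikimate is absent, so FenY is active.
With repressor TemG bound, *gorX* is not transcribed.
→ *gorX* is OFF.
Fuculose is absent, so KosY is inactive.
Malonate is absent, so DovB is inactive.
With no repressor bound, *dovW* is transcribed.
So DovW is produced and active.
With repressor DovW bound, *kulJ* is not transcribed.
→ *kulJ* is OFF.
1 of the 4 genes is transcribed.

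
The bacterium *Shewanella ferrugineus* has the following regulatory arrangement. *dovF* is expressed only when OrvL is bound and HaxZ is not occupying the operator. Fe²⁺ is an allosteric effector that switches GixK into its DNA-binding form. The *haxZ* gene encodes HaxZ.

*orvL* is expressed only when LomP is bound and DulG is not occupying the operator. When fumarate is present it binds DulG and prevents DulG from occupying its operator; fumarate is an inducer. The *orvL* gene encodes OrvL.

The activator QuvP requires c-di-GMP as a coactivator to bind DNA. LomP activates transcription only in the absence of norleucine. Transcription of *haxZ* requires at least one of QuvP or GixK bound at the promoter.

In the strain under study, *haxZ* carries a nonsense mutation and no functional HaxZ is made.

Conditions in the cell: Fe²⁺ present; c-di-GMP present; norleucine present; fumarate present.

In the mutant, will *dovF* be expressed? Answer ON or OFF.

HaxZ is non-functional in this strain, so it has no effect.
Fumarate is present, so DulG is inactive.
Norleucine is present, so LomP is inactive.
Required activator LomP is absent, so *orvL* is not transcribed.
So OrvL is not produced.
Required activator OrvL is absent, so *dovF* is not transcribed.

OFF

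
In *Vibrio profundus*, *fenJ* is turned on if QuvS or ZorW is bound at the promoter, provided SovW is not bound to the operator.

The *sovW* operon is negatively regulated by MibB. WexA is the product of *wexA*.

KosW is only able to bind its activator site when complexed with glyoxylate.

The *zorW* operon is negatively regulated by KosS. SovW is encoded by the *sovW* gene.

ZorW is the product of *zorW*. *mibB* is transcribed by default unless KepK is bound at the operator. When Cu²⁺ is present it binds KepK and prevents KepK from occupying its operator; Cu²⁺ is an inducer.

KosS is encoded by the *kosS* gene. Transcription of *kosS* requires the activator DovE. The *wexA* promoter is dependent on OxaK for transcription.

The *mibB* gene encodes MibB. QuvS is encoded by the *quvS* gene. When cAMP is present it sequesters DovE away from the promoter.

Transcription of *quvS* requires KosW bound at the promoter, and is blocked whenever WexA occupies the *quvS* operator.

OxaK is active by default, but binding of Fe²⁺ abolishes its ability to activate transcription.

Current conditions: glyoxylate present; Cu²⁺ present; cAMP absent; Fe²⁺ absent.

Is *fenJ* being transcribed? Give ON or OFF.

Fe²⁺ is absent, so OxaK is active.
No repressor is bound and OxaK is active, so *wexA* is transcribed.
So WexA is produced and active.
Glyoxylate is present, so KosW is active.
With repressor WexA bound, *quvS* is not transcribed.
So QuvS is not produced.
Cu²⁺ is present, so KepK is inactive.
With no repressor bound, *mibB* is transcribed.
So MibB is produced and active.
With repressor MibB bound, *sovW* is not transcribed.
So SovW is not produced.
cAMP is absent, so DovE is active.
No repressor is bound and DovE is active, so *kosS* is transcribed.
So KosS is produced and active.
With repressor KosS bound, *zorW* is not transcribed.
So ZorW is not produced.
No activator is available at the *fenJ* promoter, so *fenJ* is not transcribed.

OFF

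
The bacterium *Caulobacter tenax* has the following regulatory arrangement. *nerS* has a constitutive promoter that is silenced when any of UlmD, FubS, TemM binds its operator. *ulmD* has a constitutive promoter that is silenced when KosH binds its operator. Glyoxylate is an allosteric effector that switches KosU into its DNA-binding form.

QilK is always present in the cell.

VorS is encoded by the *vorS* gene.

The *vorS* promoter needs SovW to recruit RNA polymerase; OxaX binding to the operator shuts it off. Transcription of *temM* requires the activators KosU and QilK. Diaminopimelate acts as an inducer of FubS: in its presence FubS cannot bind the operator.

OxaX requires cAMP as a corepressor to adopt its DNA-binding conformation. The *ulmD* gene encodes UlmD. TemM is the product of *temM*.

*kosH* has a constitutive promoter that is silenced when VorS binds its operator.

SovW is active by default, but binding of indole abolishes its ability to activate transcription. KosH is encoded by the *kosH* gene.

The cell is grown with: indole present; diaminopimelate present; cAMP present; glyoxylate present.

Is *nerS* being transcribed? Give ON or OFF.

cAMP is present, so OxaX is active.
Indole is present, so SovW is inactive.
With repressor OxaX bound, *vorS* is not transcribed.
So VorS is not produced.
With no repressor bound, *kosH* is transcribed.
So KosH is produced and active.
With repressor KosH bound, *ulmD* is not transcribed.
So UlmD is not produced.
Diaminopimelate is present, so FubS is inactive.
Glyoxylate is present, so KosU is active.
QilK is produced constitutively and is active.
No repressor is bound and KosU and QilK are active, so *temM* is transcribed.
So TemM is produced and active.
With repressor TemM bound, *nerS* is not transcribed.

OFF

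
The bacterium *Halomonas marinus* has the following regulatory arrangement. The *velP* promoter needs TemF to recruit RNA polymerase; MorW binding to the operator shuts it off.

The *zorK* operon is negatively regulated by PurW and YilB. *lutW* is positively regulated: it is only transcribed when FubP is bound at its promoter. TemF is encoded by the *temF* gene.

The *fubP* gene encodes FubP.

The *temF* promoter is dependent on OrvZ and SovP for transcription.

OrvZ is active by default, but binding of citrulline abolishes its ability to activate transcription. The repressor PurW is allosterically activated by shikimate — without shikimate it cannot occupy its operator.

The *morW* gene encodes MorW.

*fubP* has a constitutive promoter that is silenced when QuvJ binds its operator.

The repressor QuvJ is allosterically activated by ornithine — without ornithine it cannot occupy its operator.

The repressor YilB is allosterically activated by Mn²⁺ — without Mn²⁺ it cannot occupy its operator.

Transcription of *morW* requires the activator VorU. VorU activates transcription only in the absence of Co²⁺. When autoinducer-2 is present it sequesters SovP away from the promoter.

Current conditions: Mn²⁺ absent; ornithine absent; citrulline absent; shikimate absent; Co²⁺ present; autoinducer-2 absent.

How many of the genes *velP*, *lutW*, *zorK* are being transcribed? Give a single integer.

3

Co²⁺ is present, so VorU is inactive.
Required activator VorU is absent, so *morW* is not transcribed.
So MorW is not produced.
Citrulline is absent, so OrvZ is active.
Autoinducer-2 is absent, so SovP is active.
No repressor is bound and OrvZ and SovP are active, so *temF* is transcribed.
So TemF is produced and active.
No repressor is bound and TemF is active, so *velP* is transcribed.
→ *velP* is ON.
Ornithine is absent, so QuvJ is inactive.
With no repressor bound, *fubP* is transcribed.
So FubP is produced and active.
No repressor is bound and FubP is active, so *lutW* is transcribed.
→ *lutW* is ON.
Shikimate is absent, so PurW is inactive.
Mn²⁺ is absent, so YilB is inactive.
With no repressor bound, *zorK* is transcribed.
→ *zorK* is ON.
3 of the 3 genes are transcribed.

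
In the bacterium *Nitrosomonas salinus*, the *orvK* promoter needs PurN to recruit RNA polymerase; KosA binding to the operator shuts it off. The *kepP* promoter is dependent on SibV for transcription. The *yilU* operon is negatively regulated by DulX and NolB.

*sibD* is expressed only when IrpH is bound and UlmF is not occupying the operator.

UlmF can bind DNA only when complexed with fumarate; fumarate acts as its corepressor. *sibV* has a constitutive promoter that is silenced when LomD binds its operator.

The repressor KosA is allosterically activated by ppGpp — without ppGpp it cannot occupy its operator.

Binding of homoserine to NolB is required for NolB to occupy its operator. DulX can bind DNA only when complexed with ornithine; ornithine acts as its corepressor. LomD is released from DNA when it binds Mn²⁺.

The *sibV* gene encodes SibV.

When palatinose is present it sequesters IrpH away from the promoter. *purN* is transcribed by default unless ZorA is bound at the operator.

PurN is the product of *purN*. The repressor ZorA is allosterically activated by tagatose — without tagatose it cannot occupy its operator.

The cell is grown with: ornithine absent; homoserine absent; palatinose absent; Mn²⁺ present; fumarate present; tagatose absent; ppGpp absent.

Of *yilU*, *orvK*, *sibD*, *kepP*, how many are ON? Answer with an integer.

Ornithine is absent, so DulX is inactive.
Homoserine is absent, so NolB is inactive.
With no repressor bound, *yilU* is transcribed.
→ *yilU* is ON.
Tagatose is absent, so ZorA is inactive.
With no repressor bound, *purN* is transcribed.
So PurN is produced and active.
ppGpp is absent, so KosA is inactive.
No repressor is bound and PurN is active, so *orvK* is transcribed.
→ *orvK* is ON.
Palatinose is absent, so IrpH is active.
Fumarate is present, so UlmF is active.
With repressor UlmF bound, *sibD* is not transcribed.
→ *sibD* is OFF.
Mn²⁺ is present, so LomD is inactive.
With no repressor bound, *sibV* is transcribed.
So SibV is produced and active.
No repressor is bound and SibV is active, so *kepP* is transcribed.
→ *kepP* is ON.
3 of the 4 genes are transcribed.

3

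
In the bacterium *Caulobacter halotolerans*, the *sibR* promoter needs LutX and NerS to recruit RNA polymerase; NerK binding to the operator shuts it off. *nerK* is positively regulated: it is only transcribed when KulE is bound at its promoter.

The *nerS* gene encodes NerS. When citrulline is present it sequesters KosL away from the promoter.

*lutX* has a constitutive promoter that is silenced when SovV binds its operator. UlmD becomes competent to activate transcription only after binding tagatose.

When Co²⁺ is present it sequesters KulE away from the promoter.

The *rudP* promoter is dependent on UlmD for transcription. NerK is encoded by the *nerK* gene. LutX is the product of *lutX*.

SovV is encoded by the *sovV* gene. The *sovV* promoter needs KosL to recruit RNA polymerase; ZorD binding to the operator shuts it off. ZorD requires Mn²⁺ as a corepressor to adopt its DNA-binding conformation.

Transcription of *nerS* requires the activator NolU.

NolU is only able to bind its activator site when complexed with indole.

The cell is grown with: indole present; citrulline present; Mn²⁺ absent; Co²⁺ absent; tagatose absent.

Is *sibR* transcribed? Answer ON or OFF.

OFF

Citrulline is present, so KosL is inactive.
Mn²⁺ is absent, so ZorD is inactive.
Required activator KosL is absent, so *sovV* is not transcribed.
So SovV is not produced.
With no repressor bound, *lutX* is transcribed.
So LutX is produced and active.
Indole is present, so NolU is active.
No repressor is bound and NolU is active, so *nerS* is transcribed.
So NerS is produced and active.
Co²⁺ is absent, so KulE is active.
No repressor is bound and KulE is active, so *nerK* is transcribed.
So NerK is produced and active.
With repressor NerK bound, *sibR* is not transcribed.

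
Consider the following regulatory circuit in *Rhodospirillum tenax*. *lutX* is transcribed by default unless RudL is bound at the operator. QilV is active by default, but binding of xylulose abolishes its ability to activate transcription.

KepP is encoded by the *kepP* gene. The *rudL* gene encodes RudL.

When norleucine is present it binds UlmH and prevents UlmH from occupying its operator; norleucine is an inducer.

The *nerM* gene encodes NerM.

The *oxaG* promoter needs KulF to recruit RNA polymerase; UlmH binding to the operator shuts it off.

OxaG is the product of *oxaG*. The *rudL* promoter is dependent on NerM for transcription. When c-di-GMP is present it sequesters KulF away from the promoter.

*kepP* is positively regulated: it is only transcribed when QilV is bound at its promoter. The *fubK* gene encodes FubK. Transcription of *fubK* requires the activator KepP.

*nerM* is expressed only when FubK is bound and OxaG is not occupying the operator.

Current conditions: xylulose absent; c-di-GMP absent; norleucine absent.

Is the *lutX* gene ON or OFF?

OFF

Xylulose is absent, so QilV is active.
No repressor is bound and QilV is active, so *kepP* is transcribed.
So KepP is produced and active.
No repressor is bound and KepP is active, so *fubK* is transcribed.
So FubK is produced and active.
Norleucine is absent, so UlmH is active.
c-di-GMP is absent, so KulF is active.
With repressor UlmH bound, *oxaG* is not transcribed.
So OxaG is not produced.
No repressor is bound and FubK is active, so *nerM* is transcribed.
So NerM is produced and active.
No repressor is bound and NerM is active, so *rudL* is transcribed.
So RudL is produced and active.
With repressor RudL bound, *lutX* is not transcribed.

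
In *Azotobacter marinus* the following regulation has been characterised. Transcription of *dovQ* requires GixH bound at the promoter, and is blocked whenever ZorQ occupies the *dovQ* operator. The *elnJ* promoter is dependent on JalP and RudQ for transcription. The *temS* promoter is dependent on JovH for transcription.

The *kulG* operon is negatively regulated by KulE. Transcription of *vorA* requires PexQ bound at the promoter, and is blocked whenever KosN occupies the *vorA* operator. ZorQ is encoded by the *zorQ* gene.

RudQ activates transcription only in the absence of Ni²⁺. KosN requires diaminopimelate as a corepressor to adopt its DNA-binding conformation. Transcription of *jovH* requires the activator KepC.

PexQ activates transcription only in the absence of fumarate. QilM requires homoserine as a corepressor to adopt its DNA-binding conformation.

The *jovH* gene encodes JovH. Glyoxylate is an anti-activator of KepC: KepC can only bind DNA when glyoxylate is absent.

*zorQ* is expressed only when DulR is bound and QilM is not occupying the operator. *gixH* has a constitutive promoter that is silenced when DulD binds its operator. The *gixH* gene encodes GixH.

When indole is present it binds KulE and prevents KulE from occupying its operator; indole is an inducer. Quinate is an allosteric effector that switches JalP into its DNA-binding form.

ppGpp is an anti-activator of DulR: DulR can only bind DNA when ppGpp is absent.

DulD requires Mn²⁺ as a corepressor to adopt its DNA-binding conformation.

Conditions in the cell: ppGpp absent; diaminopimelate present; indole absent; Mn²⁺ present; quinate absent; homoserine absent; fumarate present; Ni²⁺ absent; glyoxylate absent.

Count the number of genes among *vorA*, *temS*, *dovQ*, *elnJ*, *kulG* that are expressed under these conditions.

Fumarate is present, so PexQ is inactive.
Diaminopimelate is present, so KosN is active.
With repressor KosN bound, *vorA* is not transcribed.
→ *vorA* is OFF.
Glyoxylate is absent, so KepC is active.
No repressor is bound and KepC is active, so *jovH* is transcribed.
So JovH is produced and active.
No repressor is bound and JovH is active, so *temS* is transcribed.
→ *temS* is ON.
Mn²⁺ is present, so DulD is active.
With repressor DulD bound, *gixH* is not transcribed.
So GixH is not produced.
Homoserine is absent, so QilM is inactive.
ppGpp is absent, so DulR is active.
No repressor is bound and DulR is active, so *zorQ* is transcribed.
So ZorQ is produced and active.
With repressor ZorQ bound, *dovQ* is not transcribed.
→ *dovQ* is OFF.
Quinate is absent, so JalP is inactive.
Ni²⁺ is absent, so RudQ is active.
Required activator JalP is absent, so *elnJ* is not transcribed.
→ *elnJ* is OFF.
Indole is absent, so KulE is active.
With repressor KulE bound, *kulG* is not transcribed.
→ *kulG* is OFF.
1 of the 5 genes is transcribed.

1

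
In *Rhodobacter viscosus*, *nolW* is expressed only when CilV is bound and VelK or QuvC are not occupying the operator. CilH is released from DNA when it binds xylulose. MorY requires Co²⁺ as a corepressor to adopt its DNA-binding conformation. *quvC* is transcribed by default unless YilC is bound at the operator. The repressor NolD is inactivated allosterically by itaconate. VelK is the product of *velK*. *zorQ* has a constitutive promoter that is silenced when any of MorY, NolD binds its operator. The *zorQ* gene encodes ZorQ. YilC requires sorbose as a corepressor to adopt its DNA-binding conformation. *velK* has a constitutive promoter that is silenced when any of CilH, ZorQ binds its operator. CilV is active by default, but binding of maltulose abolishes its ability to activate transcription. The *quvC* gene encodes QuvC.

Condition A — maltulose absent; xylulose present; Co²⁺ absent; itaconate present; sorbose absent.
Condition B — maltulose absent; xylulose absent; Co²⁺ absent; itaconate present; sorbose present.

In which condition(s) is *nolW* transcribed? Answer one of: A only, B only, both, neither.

B only

Condition A:
Maltulose is absent, so CilV is active.
Xylulose is present, so CilH is inactive.
Co²⁺ is absent, so MorY is inactive.
Itaconate is present, so NolD is inactive.
With no repressor bound, *zorQ* is transcribed.
So ZorQ is produced and active.
With repressor ZorQ bound, *velK* is not transcribed.
So VelK is not produced.
Sorbose is absent, so YilC is inactive.
With no repressor bound, *quvC* is transcribed.
So QuvC is produced and active.
With repressor QuvC bound, *nolW* is not transcribed.
→ *nolW* is OFF in A.
Condition B:
Maltulose is absent, so CilV is active.
Xylulose is absent, so CilH is active.
Co²⁺ is absent, so MorY is inactive.
Itaconate is present, so NolD is inactive.
With no repressor bound, *zorQ* is transcribed.
So ZorQ is produced and active.
With repressor CilH bound, *velK* is not transcribed.
So VelK is not produced.
Sorbose is present, so YilC is active.
With repressor YilC bound, *quvC* is not transcribed.
So QuvC is not produced.
No repressor is bound and CilV is active, so *nolW* is transcribed.
→ *nolW* is ON in B.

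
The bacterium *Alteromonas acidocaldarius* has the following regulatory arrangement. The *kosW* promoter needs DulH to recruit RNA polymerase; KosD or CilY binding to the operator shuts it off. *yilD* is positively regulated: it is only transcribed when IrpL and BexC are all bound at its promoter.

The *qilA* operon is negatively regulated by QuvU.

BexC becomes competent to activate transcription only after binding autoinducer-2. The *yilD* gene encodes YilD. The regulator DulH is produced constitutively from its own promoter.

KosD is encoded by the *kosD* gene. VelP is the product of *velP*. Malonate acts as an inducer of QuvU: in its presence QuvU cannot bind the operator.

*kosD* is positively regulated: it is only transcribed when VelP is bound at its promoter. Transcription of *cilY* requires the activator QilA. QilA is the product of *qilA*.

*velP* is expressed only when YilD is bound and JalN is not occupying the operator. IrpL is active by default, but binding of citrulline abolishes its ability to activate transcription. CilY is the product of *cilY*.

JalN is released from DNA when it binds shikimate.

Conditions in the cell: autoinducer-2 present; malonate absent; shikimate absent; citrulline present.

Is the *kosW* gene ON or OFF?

ON

Citrulline is present, so IrpL is inactive.
Autoinducer-2 is present, so BexC is active.
Required activator IrpL is absent, so *yilD* is not transcribed.
So YilD is not produced.
Shikimate is absent, so JalN is active.
With repressor JalN bound, *velP* is not transcribed.
So VelP is not produced.
Required activator VelP is absent, so *kosD* is not transcribed.
So KosD is not produced.
DulH is produced constitutively and is active.
Malonate is absent, so QuvU is active.
With repressor QuvU bound, *qilA* is not transcribed.
So QilA is not produced.
Required activator QilA is absent, so *cilY* is not transcribed.
So CilY is not produced.
No repressor is bound and DulH is active, so *kosW* is transcribed.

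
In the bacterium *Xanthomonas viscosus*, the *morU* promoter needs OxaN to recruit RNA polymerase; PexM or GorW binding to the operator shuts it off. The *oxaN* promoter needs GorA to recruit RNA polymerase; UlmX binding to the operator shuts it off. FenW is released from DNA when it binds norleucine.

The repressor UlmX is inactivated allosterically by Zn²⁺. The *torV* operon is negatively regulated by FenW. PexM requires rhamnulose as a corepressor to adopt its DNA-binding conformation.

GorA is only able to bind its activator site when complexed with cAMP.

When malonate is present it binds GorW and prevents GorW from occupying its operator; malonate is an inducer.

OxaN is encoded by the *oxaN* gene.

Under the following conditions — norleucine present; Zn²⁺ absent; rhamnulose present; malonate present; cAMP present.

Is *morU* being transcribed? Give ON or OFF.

Rhamnulose is present, so PexM is active.
cAMP is present, so GorA is active.
Zn²⁺ is absent, so UlmX is active.
With repressor UlmX bound, *oxaN* is not transcribed.
So OxaN is not produced.
Malonate is present, so GorW is inactive.
With repressor PexM bound, *morU* is not transcribed.

OFF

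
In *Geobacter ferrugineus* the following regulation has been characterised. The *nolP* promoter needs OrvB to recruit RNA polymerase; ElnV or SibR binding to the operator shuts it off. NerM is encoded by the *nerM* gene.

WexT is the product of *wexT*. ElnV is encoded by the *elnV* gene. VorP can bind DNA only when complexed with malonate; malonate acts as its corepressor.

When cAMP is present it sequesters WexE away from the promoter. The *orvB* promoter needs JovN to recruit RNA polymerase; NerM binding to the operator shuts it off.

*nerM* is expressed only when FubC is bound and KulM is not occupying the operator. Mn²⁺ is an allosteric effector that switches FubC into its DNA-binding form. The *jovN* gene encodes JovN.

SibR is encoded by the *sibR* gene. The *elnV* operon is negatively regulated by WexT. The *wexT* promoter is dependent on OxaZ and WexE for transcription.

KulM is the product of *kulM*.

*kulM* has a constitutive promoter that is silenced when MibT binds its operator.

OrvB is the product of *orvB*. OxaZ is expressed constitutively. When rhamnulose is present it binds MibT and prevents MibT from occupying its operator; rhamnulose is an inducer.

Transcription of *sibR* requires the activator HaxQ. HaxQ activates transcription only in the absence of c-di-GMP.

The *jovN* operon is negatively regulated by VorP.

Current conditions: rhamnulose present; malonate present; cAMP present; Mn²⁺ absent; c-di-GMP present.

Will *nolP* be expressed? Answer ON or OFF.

Malonate is present, so VorP is active.
With repressor VorP bound, *jovN* is not transcribed.
So JovN is not produced.
Mn²⁺ is absent, so FubC is inactive.
Rhamnulose is present, so MibT is inactive.
With no repressor bound, *kulM* is transcribed.
So KulM is produced and active.
With repressor KulM bound, *nerM* is not transcribed.
So NerM is not produced.
Required activator JovN is absent, so *orvB* is not transcribed.
So OrvB is not produced.
OxaZ is produced constitutively and is active.
cAMP is present, so WexE is inactive.
Required activator WexE is absent, so *wexT* is not transcribed.
So WexT is not produced.
With no repressor bound, *elnV* is transcribed.
So ElnV is produced and active.
c-di-GMP is present, so HaxQ is inactive.
Required activator HaxQ is absent, so *sibR* is not transcribed.
So SibR is not produced.
With repressor ElnV bound, *nolP* is not transcribed.

OFF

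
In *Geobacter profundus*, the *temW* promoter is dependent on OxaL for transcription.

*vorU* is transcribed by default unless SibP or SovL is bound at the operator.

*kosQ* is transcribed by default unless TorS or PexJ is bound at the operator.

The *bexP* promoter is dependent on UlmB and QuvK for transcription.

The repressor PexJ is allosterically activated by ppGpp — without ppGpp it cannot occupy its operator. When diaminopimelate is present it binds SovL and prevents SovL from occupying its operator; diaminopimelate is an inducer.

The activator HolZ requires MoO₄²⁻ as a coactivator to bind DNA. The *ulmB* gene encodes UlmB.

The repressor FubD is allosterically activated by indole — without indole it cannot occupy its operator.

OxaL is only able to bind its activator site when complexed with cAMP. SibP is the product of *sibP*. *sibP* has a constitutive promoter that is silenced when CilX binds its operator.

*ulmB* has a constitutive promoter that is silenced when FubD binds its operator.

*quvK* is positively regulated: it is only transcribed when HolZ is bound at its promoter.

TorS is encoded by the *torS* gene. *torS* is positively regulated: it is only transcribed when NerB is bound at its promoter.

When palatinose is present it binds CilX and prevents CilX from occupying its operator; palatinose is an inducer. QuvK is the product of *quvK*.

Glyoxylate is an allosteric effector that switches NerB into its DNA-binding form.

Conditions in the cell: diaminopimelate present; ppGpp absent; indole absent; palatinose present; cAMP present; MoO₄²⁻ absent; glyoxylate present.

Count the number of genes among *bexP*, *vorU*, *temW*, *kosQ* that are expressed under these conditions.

1

Indole is absent, so FubD is inactive.
With no repressor bound, *ulmB* is transcribed.
So UlmB is produced and active.
MoO₄²⁻ is absent, so HolZ is inactive.
Required activator HolZ is absent, so *quvK* is not transcribed.
So QuvK is not produced.
Required activator QuvK is absent, so *bexP* is not transcribed.
→ *bexP* is OFF.
Palatinose is present, so CilX is inactive.
With no repressor bound, *sibP* is transcribed.
So SibP is produced and active.
Diaminopimelate is present, so SovL is inactive.
With repressor SibP bound, *vorU* is not transcribed.
→ *vorU* is OFF.
cAMP is present, so OxaL is active.
No repressor is bound and OxaL is active, so *temW* is transcribed.
→ *temW* is ON.
Glyoxylate is present, so NerB is active.
No repressor is bound and NerB is active, so *torS* is transcribed.
So TorS is produced and active.
ppGpp is absent, so PexJ is inactive.
With repressor TorS bound, *kosQ* is not transcribed.
→ *kosQ* is OFF.
1 of the 4 genes is transcribed.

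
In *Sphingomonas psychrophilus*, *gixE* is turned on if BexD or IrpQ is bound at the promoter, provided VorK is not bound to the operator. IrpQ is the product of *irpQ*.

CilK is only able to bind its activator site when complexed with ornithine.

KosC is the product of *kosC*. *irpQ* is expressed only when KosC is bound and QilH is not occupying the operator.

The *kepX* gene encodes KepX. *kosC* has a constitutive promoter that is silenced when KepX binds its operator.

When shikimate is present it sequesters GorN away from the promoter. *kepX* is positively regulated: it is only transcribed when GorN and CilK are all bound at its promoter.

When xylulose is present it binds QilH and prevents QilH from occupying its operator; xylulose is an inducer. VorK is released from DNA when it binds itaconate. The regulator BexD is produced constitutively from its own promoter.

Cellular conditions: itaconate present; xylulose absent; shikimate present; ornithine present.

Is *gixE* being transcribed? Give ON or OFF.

BexD is produced constitutively and is active.
Itaconate is present, so VorK is inactive.
Xylulose is absent, so QilH is active.
Shikimate is present, so GorN is inactive.
Ornithine is present, so CilK is active.
Required activator GorN is absent, so *kepX* is not transcribed.
So KepX is not produced.
With no repressor bound, *kosC* is transcribed.
So KosC is produced and active.
With repressor QilH bound, *irpQ* is not transcribed.
So IrpQ is not produced.
Activator BexD is present, so *gixE* is transcribed.

ON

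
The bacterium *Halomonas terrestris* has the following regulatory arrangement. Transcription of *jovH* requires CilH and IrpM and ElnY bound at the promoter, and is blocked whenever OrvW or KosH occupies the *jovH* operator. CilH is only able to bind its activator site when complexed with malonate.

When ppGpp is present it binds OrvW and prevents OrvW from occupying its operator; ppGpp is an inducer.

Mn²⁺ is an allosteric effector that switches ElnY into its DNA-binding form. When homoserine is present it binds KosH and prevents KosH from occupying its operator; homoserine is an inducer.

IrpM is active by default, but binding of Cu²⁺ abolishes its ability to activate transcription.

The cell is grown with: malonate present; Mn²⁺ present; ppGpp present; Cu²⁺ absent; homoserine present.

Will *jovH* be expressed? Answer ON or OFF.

Malonate is present, so CilH is active.
ppGpp is present, so OrvW is inactive.
Cu²⁺ is absent, so IrpM is active.
Homoserine is present, so KosH is inactive.
Mn²⁺ is present, so ElnY is active.
No repressor is bound and CilH and IrpM and ElnY are active, so *jovH* is transcribed.

ON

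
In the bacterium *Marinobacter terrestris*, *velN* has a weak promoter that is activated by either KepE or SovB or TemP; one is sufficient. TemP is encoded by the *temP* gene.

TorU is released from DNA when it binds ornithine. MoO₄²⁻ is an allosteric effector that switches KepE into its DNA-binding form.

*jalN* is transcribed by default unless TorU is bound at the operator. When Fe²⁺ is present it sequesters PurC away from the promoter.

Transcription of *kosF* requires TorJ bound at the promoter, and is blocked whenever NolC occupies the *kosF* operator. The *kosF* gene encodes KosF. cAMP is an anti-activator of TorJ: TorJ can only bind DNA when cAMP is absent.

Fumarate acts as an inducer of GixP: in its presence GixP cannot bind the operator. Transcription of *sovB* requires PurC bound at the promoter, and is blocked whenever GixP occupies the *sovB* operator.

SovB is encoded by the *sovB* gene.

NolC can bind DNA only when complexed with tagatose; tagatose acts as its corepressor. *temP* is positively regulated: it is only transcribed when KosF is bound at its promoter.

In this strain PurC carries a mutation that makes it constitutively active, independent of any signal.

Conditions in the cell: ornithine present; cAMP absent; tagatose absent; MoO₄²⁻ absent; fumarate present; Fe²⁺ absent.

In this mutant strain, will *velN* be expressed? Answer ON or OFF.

MoO₄²⁻ is absent, so KepE is inactive.
PurC is constitutively active in this strain.
Fumarate is present, so GixP is inactive.
No repressor is bound and PurC is active, so *sovB* is transcribed.
So SovB is produced and active.
cAMP is absent, so TorJ is active.
Tagatose is absent, so NolC is inactive.
No repressor is bound and TorJ is active, so *kosF* is transcribed.
So KosF is produced and active.
No repressor is bound and KosF is active, so *temP* is transcribed.
So TemP is produced and active.
Activator SovB is present, so *velN* is transcribed.

ON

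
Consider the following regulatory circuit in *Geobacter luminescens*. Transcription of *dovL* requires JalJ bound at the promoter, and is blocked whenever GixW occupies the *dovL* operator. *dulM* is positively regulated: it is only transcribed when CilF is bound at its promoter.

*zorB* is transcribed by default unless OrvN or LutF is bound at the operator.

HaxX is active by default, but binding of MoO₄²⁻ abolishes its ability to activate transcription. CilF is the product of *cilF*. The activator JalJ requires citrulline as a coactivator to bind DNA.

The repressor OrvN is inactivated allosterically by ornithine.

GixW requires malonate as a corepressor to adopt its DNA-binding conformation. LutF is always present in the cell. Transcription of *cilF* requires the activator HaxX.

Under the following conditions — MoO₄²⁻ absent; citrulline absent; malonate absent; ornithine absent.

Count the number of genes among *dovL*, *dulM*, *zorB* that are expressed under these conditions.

1

Citrulline is absent, so JalJ is inactive.
Malonate is absent, so GixW is inactive.
Required activator JalJ is absent, so *dovL* is not transcribed.
→ *dovL* is OFF.
MoO₄²⁻ is absent, so HaxX is active.
No repressor is bound and HaxX is active, so *cilF* is transcribed.
So CilF is produced and active.
No repressor is bound and CilF is active, so *dulM* is transcribed.
→ *dulM* is ON.
Ornithine is absent, so OrvN is active.
LutF is produced constitutively and is active.
With repressor OrvN bound, *zorB* is not transcribed.
→ *zorB* is OFF.
1 of the 3 genes is transcribed.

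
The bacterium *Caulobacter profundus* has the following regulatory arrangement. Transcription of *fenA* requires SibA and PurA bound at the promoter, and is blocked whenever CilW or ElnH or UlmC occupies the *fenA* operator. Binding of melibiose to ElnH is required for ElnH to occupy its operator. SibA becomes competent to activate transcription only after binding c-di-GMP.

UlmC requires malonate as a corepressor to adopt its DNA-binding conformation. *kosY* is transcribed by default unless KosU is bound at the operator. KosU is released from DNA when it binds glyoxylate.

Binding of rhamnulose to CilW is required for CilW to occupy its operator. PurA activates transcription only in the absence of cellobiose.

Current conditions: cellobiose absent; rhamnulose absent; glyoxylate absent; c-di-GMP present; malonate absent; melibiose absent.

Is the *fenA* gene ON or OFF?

ON

Rhamnulose is absent, so CilW is inactive.
c-di-GMP is present, so SibA is active.
Cellobiose is absent, so PurA is active.
Melibiose is absent, so ElnH is inactive.
Malonate is absent, so UlmC is inactive.
No repressor is bound and SibA and PurA are active, so *fenA* is transcribed.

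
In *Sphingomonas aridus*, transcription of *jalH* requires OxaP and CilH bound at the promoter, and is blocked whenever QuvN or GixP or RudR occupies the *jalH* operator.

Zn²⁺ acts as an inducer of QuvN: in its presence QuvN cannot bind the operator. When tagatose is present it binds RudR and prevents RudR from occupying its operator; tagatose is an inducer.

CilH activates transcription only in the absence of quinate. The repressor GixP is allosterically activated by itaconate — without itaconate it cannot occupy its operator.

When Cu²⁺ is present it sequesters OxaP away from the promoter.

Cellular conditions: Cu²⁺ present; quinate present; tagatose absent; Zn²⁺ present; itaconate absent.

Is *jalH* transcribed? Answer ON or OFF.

OFF

Zn²⁺ is present, so QuvN is inactive.
Cu²⁺ is present, so OxaP is inactive.
Quinate is present, so CilH is inactive.
Itaconate is absent, so GixP is inactive.
Tagatose is absent, so RudR is active.
With repressor RudR bound, *jalH* is not transcribed.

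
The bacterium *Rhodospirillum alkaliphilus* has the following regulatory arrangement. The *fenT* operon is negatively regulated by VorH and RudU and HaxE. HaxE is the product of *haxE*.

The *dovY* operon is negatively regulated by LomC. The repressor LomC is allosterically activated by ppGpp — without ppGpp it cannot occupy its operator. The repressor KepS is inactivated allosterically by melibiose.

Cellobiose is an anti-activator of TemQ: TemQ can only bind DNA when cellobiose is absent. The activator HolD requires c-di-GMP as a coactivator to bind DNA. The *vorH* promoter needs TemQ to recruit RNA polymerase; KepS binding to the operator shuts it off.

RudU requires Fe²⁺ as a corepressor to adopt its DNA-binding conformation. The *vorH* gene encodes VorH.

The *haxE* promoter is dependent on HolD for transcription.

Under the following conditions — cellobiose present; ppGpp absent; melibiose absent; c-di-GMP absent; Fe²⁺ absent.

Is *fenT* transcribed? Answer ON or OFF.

ON

Melibiose is absent, so KepS is active.
Cellobiose is present, so TemQ is inactive.
With repressor KepS bound, *vorH* is not transcribed.
So VorH is not produced.
Fe²⁺ is absent, so RudU is inactive.
c-di-GMP is absent, so HolD is inactive.
Required activator HolD is absent, so *haxE* is not transcribed.
So HaxE is not produced.
With no repressor bound, *fenT* is transcribed.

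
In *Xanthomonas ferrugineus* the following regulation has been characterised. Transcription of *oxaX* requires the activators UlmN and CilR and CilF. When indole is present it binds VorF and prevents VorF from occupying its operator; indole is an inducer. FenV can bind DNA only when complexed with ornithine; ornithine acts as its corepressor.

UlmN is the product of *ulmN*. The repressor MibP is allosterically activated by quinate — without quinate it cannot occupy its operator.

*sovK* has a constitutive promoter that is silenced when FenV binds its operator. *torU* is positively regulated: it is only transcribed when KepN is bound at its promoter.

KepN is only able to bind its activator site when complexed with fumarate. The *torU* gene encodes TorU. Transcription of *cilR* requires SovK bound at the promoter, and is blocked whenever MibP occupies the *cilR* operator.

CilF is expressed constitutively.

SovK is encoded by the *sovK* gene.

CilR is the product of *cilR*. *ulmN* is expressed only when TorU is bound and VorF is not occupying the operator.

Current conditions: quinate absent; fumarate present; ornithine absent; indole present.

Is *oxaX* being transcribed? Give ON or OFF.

Indole is present, so VorF is inactive.
Fumarate is present, so KepN is active.
No repressor is bound and KepN is active, so *torU* is transcribed.
So TorU is produced and active.
No repressor is bound and TorU is active, so *ulmN* is transcribed.
So UlmN is produced and active.
Quinate is absent, so MibP is inactive.
Ornithine is absent, so FenV is inactive.
With no repressor bound, *sovK* is transcribed.
So SovK is produced and active.
No repressor is bound and SovK is active, so *cilR* is transcribed.
So CilR is produced and active.
CilF is produced constitutively and is active.
No repressor is bound and UlmN and CilR and CilF are active, so *oxaX* is transcribed.

ON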